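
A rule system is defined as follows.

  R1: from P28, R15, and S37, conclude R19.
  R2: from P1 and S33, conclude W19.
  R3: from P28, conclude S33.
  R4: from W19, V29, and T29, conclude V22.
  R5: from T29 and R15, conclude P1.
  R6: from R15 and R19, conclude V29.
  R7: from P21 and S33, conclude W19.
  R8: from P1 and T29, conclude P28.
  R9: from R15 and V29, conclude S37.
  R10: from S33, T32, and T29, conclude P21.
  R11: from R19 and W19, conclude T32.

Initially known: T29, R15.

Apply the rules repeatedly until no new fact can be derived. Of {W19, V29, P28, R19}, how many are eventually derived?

2

T29 and R15 hold, so P1 follows (R5).
P1 and T29 hold, so P28 follows (R8).
From P28, R3 gives S33.
P1 and S33 hold, so W19 follows (R2).
W19: reached.
V29 would need R15 and R19 (R6), but R19 is never established.
P28: reached.
R19 would need P28, R15, and S37 (R1), but S37 is never established.
Reached: W19 and P28 — 2 of the 4.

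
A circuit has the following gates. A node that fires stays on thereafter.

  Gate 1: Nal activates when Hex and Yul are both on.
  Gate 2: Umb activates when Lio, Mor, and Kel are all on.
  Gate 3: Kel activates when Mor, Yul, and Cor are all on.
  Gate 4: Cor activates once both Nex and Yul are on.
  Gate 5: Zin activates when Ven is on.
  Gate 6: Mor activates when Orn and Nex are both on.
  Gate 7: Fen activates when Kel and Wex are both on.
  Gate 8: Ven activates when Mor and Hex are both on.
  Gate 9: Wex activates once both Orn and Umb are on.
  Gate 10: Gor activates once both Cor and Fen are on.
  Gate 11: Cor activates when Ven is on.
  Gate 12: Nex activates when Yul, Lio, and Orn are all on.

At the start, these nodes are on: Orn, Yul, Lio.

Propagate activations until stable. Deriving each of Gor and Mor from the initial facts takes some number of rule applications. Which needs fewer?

Mor: Gate 12: Yul, Lio, and Orn on → Nex on. Orn and Nex are on, so Mor activates (Gate 6). [2 rule applications]
Gor: Gate 12: Yul, Lio, and Orn on → Nex on. Nex and Yul are on, so Cor activates (Gate 4). Orn and Nex are on, so Mor activates (Gate 6). Mor, Yul, and Cor are on, so Kel activates (Gate 3). Lio, Mor, and Kel are on, so Umb activates (Gate 2). Gate 9: Orn and Umb on → Wex on. Kel and Wex are on, so Fen activates (Gate 7). Gate 10: Cor and Fen on → Gor on. [8 rule applications]
Mor needs fewer.

Mor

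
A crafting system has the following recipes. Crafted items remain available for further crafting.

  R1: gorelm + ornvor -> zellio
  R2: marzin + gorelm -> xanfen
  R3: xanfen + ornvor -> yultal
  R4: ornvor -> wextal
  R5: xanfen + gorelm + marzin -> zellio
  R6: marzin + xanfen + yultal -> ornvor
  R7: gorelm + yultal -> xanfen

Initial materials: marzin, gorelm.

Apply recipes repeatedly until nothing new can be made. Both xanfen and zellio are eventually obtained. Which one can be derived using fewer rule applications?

xanfen: Using R2, marzin and gorelm make xanfen. [1 rule application]
zellio: Using R2, marzin and gorelm make xanfen. Using R5, xanfen, gorelm, and marzin make zellio. [2 rule applications]
xanfen needs fewer.

xanfen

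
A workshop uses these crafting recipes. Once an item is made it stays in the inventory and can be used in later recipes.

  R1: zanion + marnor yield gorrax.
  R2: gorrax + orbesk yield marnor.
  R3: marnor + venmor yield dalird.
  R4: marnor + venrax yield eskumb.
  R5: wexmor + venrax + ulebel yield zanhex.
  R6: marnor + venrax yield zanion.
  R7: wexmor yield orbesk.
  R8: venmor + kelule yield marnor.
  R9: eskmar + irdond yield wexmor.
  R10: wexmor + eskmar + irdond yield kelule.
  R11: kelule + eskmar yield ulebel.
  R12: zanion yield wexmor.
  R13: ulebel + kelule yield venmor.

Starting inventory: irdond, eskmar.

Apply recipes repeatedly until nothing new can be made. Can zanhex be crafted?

No

zanhex would need wexmor, venrax, and ulebel (R5), but venrax is never obtained.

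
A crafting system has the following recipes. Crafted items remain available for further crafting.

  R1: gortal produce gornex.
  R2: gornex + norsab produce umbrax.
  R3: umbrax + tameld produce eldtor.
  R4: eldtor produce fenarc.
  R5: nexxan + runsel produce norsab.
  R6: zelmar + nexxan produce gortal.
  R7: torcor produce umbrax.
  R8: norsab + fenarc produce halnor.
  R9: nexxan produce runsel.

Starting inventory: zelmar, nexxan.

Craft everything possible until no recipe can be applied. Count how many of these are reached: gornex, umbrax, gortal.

3

Using R6, zelmar and nexxan make gortal.
Using R9, nexxan makes runsel.
Using R5, nexxan and runsel make norsab.
gortal → gornex (R1).
gornex + norsab → umbrax (R2).
gornex: reached.
umbrax: reached.
gortal: reached.
All 3 are reached.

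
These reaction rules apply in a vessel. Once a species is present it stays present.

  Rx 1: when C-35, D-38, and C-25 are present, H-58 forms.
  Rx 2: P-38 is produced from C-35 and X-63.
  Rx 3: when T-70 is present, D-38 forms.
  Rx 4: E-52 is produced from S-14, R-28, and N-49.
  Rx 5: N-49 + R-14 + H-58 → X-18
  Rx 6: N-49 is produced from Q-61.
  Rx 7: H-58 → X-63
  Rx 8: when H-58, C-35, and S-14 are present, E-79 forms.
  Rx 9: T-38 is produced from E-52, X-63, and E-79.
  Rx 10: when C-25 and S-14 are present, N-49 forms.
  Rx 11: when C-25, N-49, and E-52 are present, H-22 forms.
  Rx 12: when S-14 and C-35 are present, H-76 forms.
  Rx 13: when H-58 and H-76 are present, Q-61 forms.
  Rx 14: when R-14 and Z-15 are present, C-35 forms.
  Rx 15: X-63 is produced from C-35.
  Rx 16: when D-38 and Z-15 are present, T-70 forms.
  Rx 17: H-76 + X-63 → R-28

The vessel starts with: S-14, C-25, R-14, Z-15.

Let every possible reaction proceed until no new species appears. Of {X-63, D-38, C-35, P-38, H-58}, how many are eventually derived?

R-14 and Z-15 present → C-35 forms (Rx 14).
C-35 present → X-63 forms (Rx 15).
C-35 and X-63 present → P-38 forms (Rx 2).
X-63: reached.
D-38 would need T-70 (Rx 3), but T-70 never forms.
C-35: reached.
P-38: reached.
H-58 would need C-35, D-38, and C-25 (Rx 1), but D-38 never forms.
Reached: X-63, C-35, and P-38 — 3 of the 5.

3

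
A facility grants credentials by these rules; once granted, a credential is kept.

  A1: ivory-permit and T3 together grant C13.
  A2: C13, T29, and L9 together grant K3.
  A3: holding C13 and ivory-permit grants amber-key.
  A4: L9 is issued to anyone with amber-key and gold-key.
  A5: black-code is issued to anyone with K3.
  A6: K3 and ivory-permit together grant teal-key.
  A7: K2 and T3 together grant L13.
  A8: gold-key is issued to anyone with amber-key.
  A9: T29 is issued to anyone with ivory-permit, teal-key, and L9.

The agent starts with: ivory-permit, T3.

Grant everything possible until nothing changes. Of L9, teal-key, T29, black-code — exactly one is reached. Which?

Holding ivory-permit and T3 grants C13 (A1).
Holding C13 and ivory-permit grants amber-key (A3).
Holding amber-key grants gold-key (A8).
Holding amber-key and gold-key grants L9 (A4).
black-code would need K3 (A5), but K3 is never granted. T29 would need ivory-permit, teal-key, and L9 (A9), but teal-key is never granted. teal-key would need K3 and ivory-permit (A6), but K3 is never granted.

L9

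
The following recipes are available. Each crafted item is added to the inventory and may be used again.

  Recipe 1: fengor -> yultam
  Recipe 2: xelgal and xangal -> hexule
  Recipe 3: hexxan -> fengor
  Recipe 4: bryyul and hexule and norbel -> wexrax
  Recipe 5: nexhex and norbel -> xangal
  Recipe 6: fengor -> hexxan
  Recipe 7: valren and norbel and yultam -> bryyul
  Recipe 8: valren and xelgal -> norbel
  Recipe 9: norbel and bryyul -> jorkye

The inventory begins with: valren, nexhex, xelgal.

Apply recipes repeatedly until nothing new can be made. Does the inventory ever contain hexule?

Yes

Using Recipe 8, valren and xelgal make norbel.
Using Recipe 5, nexhex and norbel make xangal.
xelgal and xangal -> hexule (Recipe 2).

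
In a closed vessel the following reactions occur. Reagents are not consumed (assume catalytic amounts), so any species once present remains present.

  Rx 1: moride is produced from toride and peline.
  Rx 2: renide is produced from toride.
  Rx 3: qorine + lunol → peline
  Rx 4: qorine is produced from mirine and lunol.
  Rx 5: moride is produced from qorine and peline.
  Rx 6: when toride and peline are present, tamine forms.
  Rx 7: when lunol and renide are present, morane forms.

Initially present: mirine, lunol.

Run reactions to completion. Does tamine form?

tamine would need toride and peline (Rx 6), but toride never forms.

No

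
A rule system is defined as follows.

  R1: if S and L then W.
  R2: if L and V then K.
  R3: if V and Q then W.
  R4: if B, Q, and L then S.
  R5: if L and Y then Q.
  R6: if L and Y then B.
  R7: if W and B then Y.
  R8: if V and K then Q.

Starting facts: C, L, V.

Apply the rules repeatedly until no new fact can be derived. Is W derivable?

Yes

L and V hold, so K follows (R2).
V and K hold, so Q follows (R8).
V and Q hold, so W follows (R3).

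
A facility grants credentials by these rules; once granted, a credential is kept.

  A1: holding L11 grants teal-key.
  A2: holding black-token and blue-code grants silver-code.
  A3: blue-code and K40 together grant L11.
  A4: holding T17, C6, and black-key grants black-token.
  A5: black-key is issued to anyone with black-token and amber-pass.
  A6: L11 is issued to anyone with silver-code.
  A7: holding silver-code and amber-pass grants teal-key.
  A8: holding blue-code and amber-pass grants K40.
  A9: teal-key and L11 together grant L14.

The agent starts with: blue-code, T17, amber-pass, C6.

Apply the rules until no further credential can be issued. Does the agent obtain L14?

Yes

Holding blue-code and amber-pass grants K40 (A8).
Holding blue-code and K40 grants L11 (A3).
Holding L11 grants teal-key (A1).
Holding teal-key and L11 grants L14 (A9).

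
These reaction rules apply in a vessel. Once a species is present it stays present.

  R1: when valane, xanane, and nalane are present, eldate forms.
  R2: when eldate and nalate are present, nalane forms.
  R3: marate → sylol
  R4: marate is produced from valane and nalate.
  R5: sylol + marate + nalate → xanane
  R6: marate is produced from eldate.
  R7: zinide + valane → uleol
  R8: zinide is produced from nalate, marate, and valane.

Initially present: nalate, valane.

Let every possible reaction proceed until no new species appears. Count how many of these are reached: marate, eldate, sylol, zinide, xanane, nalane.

4

valane and nalate present → marate forms (R4).
nalate, marate, and valane present → zinide forms (R8).
marate present → sylol forms (R3).
sylol, marate, and nalate present → xanane forms (R5).
marate: reached.
eldate would need valane, xanane, and nalane (R1), but nalane never forms.
sylol: reached.
zinide: reached.
xanane: reached.
nalane would need eldate and nalate (R2), but eldate never forms.
Reached: marate, sylol, zinide, and xanane — 4 of the 6.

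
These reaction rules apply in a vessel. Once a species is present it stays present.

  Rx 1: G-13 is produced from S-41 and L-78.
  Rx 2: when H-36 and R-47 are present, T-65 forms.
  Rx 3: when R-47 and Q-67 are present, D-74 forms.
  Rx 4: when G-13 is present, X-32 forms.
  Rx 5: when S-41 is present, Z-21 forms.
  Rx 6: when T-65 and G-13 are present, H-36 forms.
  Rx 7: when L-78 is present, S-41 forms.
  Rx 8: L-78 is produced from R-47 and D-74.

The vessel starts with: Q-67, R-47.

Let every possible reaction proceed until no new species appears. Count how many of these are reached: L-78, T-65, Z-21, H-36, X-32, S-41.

R-47 and Q-67 present → D-74 forms (Rx 3).
R-47 and D-74 present → L-78 forms (Rx 8).
L-78 present → S-41 forms (Rx 7).
S-41 present → Z-21 forms (Rx 5).
S-41 and L-78 present → G-13 forms (Rx 1).
G-13 present → X-32 forms (Rx 4).
L-78: reached.
T-65 would need H-36 and R-47 (Rx 2), but H-36 never forms.
Z-21: reached.
H-36 would need T-65 and G-13 (Rx 6), but T-65 never forms.
X-32: reached.
S-41: reached.
Reached: L-78, Z-21, X-32, and S-41 — 4 of the 6.

4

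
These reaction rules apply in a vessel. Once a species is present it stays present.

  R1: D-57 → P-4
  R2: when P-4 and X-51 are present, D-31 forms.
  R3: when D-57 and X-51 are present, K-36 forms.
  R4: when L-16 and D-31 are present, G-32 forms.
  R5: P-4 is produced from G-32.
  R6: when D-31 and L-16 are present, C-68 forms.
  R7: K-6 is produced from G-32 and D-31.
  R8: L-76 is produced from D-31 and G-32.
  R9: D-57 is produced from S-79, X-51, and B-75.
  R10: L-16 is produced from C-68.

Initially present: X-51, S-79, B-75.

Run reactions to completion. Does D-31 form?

S-79, X-51, and B-75 present → D-57 forms (R9).
D-57 present → P-4 forms (R1).
P-4 and X-51 present → D-31 forms (R2).

Yes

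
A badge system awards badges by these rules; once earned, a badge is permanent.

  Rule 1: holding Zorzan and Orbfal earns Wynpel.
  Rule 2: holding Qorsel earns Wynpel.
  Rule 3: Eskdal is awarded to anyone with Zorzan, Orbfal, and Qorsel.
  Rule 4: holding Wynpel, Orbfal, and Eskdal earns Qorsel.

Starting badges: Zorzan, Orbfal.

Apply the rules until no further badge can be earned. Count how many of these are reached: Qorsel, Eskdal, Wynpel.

1

With Zorzan and Orbfal, Wynpel is earned (Rule 1).
Qorsel would need Wynpel, Orbfal, and Eskdal (Rule 4), but Eskdal is never earned.
Eskdal would need Zorzan, Orbfal, and Qorsel (Rule 3), but Qorsel is never earned.
Wynpel: reached.
Reached: Wynpel — 1 of the 3.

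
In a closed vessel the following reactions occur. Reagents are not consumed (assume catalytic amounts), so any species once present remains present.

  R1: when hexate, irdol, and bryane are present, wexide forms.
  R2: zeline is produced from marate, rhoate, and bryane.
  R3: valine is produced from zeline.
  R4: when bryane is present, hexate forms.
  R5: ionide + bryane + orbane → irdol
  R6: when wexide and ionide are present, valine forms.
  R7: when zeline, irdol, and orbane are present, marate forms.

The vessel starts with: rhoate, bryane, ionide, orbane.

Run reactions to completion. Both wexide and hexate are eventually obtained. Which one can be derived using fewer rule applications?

hexate

hexate: bryane present → hexate forms (R4). [1 rule application]
wexide: ionide, bryane, and orbane present → irdol forms (R5). bryane present → hexate forms (R4). hexate, irdol, and bryane present → wexide forms (R1). [3 rule applications]
hexate needs fewer.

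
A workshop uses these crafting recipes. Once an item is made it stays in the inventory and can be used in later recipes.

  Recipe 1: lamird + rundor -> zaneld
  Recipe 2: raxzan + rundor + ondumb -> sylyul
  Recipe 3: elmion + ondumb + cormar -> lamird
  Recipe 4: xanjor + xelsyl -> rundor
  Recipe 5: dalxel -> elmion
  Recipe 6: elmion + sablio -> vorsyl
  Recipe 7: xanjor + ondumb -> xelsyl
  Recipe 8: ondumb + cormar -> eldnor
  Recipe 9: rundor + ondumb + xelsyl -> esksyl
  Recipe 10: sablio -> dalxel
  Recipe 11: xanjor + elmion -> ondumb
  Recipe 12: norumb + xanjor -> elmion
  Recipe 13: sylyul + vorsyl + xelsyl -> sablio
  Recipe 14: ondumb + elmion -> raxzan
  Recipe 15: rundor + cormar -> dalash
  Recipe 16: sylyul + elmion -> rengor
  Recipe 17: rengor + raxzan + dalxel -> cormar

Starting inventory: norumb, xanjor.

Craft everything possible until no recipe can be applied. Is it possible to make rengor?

norumb + xanjor -> elmion (Recipe 12).
xanjor + elmion -> ondumb (Recipe 11).
Using Recipe 14, ondumb and elmion make raxzan.
Using Recipe 7, xanjor and ondumb make xelsyl.
Using Recipe 4, xanjor and xelsyl make rundor.
raxzan + rundor + ondumb -> sylyul (Recipe 2).
Using Recipe 16, sylyul and elmion make rengor.

Yes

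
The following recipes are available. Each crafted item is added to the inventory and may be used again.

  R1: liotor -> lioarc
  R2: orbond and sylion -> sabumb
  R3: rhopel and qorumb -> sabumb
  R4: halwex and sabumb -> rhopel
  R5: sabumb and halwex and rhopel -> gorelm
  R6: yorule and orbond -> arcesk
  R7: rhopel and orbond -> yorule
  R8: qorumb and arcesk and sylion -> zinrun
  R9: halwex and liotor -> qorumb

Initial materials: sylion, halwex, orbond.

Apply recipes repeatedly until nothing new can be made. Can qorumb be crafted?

qorumb would need halwex and liotor (R9), but liotor is never obtained.

No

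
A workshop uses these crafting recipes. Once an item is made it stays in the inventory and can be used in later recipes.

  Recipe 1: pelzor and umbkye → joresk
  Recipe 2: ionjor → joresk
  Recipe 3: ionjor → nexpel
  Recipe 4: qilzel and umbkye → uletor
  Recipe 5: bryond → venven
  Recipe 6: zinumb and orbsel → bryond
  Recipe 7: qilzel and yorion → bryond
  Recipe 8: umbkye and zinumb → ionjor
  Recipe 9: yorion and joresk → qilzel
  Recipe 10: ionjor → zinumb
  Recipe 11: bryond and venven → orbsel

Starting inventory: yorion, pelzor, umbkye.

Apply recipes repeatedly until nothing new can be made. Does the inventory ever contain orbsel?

Using Recipe 1, pelzor and umbkye make joresk.
yorion and joresk → qilzel (Recipe 9).
qilzel and yorion → bryond (Recipe 7).
Using Recipe 5, bryond makes venven.
bryond and venven → orbsel (Recipe 11).

Yes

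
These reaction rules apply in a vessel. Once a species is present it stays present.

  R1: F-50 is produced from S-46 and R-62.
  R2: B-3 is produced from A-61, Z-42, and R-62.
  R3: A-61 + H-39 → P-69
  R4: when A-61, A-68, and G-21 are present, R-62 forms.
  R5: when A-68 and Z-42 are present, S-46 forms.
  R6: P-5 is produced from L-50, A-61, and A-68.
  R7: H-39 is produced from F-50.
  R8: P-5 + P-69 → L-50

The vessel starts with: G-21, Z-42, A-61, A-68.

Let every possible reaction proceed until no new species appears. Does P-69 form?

Yes

A-61, A-68, and G-21 present → R-62 forms (R4).
A-68 and Z-42 present → S-46 forms (R5).
S-46 and R-62 present → F-50 forms (R1).
F-50 present → H-39 forms (R7).
A-61 and H-39 present → P-69 forms (R3).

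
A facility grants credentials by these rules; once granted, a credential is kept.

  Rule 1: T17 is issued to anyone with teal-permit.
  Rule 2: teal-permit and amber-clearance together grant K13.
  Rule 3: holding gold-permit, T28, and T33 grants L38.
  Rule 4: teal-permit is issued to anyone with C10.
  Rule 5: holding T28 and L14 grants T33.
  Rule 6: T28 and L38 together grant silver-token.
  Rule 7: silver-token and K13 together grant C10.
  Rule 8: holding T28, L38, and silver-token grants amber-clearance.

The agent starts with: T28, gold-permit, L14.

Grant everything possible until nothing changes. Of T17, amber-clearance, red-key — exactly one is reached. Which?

amber-clearance

Holding T28 and L14 grants T33 (Rule 5).
Holding gold-permit, T28, and T33 grants L38 (Rule 3).
Holding T28 and L38 grants silver-token (Rule 6).
Holding T28, L38, and silver-token grants amber-clearance (Rule 8).
T17 would need teal-permit (Rule 1), but teal-permit is never granted. No rule produces red-key, and it is not given.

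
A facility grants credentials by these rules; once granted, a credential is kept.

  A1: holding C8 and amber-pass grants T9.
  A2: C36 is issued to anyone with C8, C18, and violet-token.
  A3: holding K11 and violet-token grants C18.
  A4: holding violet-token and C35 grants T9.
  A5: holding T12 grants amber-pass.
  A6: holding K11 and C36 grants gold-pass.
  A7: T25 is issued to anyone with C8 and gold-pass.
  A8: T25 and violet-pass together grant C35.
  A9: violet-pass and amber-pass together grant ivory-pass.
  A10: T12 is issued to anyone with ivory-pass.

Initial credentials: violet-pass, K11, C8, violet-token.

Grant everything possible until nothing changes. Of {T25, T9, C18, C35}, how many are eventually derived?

Holding K11 and violet-token grants C18 (A3).
Holding C8, C18, and violet-token grants C36 (A2).
Holding K11 and C36 grants gold-pass (A6).
Holding C8 and gold-pass grants T25 (A7).
Holding T25 and violet-pass grants C35 (A8).
Holding violet-token and C35 grants T9 (A4).
T25: reached.
T9: reached.
C18: reached.
C35: reached.
All 4 are reached.

4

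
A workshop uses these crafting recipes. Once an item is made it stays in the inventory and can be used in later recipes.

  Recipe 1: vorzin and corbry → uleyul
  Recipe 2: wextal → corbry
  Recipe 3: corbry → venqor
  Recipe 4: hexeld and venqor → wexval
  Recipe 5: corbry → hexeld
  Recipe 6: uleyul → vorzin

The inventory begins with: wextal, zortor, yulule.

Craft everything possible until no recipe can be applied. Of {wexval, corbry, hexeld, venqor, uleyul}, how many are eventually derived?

Using Recipe 2, wextal makes corbry.
Using Recipe 3, corbry makes venqor.
corbry → hexeld (Recipe 5).
hexeld and venqor → wexval (Recipe 4).
wexval: reached.
corbry: reached.
hexeld: reached.
venqor: reached.
uleyul would need vorzin and corbry (Recipe 1), but vorzin is never obtained.
Reached: wexval, corbry, hexeld, and venqor — 4 of the 5.

4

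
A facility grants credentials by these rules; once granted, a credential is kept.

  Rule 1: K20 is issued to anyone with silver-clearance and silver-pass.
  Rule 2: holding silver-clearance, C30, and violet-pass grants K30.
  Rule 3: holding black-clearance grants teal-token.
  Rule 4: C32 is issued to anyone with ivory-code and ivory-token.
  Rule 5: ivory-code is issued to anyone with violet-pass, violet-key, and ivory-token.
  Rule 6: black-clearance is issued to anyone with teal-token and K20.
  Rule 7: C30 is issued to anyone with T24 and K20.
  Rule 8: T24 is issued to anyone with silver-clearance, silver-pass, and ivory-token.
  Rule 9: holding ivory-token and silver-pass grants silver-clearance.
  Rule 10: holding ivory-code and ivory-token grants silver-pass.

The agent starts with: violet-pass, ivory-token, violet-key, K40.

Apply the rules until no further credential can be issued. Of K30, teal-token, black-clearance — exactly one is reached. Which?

Holding violet-pass, violet-key, and ivory-token grants ivory-code (Rule 5).
Holding ivory-code and ivory-token grants silver-pass (Rule 10).
Holding ivory-token and silver-pass grants silver-clearance (Rule 9).
Holding silver-clearance and silver-pass grants K20 (Rule 1).
Holding silver-clearance, silver-pass, and ivory-token grants T24 (Rule 8).
Holding T24 and K20 grants C30 (Rule 7).
Holding silver-clearance, C30, and violet-pass grants K30 (Rule 2).
teal-token would need black-clearance (Rule 3), but black-clearance is never granted. black-clearance would need teal-token and K20 (Rule 6), but teal-token is never granted.

K30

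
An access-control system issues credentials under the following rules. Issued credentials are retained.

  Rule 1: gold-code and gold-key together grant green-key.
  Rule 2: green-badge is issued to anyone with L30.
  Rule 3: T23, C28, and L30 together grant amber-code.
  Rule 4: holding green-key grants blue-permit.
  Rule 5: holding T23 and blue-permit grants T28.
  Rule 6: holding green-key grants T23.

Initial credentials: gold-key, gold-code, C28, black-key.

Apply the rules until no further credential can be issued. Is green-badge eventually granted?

green-badge would need L30 (Rule 2), but L30 is never granted.

No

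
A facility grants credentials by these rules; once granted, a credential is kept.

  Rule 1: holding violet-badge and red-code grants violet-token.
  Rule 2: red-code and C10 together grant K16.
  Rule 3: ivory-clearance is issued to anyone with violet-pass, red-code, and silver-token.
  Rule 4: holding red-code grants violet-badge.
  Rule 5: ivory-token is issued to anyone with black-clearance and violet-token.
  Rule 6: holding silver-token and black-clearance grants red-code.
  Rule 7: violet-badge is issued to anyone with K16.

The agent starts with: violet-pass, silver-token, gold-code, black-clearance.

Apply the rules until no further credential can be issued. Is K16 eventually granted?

K16 would need red-code and C10 (Rule 2), but C10 is never granted.

No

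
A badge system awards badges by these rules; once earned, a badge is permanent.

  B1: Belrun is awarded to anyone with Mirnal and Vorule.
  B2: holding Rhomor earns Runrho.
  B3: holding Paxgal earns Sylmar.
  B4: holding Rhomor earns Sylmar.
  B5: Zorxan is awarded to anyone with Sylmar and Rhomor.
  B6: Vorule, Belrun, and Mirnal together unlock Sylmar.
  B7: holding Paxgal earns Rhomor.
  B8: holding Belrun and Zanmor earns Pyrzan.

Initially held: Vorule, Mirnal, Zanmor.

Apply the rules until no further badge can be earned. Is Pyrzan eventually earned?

With Mirnal and Vorule, Belrun is earned (B1).
With Belrun and Zanmor, Pyrzan is earned (B8).

Yes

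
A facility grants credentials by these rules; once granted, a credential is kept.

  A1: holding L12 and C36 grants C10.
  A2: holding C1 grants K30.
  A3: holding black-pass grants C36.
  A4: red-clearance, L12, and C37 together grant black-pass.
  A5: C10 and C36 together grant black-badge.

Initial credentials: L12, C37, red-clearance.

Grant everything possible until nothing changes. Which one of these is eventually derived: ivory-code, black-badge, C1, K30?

Holding red-clearance, L12, and C37 grants black-pass (A4).
Holding black-pass grants C36 (A3).
Holding L12 and C36 grants C10 (A1).
Holding C10 and C36 grants black-badge (A5).
K30 would need C1 (A2), but C1 is never granted. No rule produces ivory-code, and it is not given. No rule produces C1, and it is not given.

black-badge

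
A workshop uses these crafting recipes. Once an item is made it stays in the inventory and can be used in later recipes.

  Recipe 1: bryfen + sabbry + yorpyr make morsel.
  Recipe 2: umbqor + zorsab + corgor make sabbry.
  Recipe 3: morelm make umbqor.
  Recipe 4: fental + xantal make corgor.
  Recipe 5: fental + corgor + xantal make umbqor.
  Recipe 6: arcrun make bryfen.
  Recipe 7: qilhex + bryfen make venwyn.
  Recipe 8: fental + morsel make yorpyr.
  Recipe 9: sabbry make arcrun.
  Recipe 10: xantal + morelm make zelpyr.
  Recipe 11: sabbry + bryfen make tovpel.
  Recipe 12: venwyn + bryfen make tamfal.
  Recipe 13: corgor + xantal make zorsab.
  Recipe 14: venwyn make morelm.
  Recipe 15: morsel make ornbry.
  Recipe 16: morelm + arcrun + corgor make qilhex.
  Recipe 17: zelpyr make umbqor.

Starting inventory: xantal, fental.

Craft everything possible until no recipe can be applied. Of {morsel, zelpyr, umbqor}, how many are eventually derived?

fental + xantal → corgor (Recipe 4).
Using Recipe 5, fental, corgor, and xantal make umbqor.
morsel would need bryfen, sabbry, and yorpyr (Recipe 1), but yorpyr is never obtained.
zelpyr would need xantal and morelm (Recipe 10), but morelm is never obtained.
umbqor: reached.
Reached: umbqor — 1 of the 3.

1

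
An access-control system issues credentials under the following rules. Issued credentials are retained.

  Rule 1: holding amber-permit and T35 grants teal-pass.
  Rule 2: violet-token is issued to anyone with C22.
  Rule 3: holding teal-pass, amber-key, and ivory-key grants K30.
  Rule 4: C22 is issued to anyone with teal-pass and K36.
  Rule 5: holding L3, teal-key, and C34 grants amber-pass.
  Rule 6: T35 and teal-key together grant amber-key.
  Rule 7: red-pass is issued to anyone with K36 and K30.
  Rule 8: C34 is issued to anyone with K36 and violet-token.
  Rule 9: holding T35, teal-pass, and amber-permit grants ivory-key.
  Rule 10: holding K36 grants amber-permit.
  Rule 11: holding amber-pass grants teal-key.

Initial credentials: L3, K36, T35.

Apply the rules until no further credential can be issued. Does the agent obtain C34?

Yes

Holding K36 grants amber-permit (Rule 10).
Holding amber-permit and T35 grants teal-pass (Rule 1).
Holding teal-pass and K36 grants C22 (Rule 4).
Holding C22 grants violet-token (Rule 2).
Holding K36 and violet-token grants C34 (Rule 8).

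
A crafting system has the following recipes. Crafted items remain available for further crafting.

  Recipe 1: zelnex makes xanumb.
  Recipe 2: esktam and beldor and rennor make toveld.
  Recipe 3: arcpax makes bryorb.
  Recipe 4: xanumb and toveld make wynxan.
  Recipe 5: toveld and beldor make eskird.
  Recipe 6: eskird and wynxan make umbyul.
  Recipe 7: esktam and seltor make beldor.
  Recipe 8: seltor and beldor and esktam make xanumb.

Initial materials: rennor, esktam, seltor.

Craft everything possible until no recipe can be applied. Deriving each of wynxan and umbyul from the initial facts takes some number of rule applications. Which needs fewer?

wynxan: esktam and seltor → beldor (Recipe 7). seltor and beldor and esktam → xanumb (Recipe 8). esktam and beldor and rennor → toveld (Recipe 2). Using Recipe 4, xanumb and toveld make wynxan. [4 rule applications]
umbyul: esktam and seltor → beldor (Recipe 7). seltor and beldor and esktam → xanumb (Recipe 8). Using Recipe 2, esktam, beldor, and rennor make toveld. Using Recipe 5, toveld and beldor make eskird. Using Recipe 4, xanumb and toveld make wynxan. eskird and wynxan → umbyul (Recipe 6). [6 rule applications]
wynxan needs fewer.

wynxan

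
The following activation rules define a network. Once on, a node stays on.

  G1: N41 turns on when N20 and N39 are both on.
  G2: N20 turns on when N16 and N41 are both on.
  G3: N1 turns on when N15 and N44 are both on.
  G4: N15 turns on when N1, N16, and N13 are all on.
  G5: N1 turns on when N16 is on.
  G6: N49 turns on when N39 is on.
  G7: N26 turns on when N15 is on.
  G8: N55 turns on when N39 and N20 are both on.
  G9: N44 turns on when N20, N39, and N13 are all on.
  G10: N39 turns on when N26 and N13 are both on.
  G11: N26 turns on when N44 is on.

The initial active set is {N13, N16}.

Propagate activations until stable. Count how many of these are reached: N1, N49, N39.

G5: N16 on → N1 on.
N1, N16, and N13 are on, so N15 turns on (G4).
G7: N15 on → N26 on.
N26 and N13 are on, so N39 turns on (G10).
N39 is on, so N49 turns on (G6).
N1: reached.
N49: reached.
N39: reached.
All 3 are reached.

3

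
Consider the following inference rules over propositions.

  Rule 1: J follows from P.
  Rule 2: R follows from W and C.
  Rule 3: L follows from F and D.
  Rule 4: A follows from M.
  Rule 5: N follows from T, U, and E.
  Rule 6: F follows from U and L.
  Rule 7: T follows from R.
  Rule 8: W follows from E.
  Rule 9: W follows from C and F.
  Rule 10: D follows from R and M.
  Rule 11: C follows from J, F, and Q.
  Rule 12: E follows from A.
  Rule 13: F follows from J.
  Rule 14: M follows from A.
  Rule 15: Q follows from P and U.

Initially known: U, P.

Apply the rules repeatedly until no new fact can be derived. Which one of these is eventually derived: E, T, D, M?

From P, Rule 1 gives J.
From P and U, Rule 15 gives Q.
From J, Rule 13 gives F.
J, F, and Q hold, so C follows (Rule 11).
From C and F, Rule 9 gives W.
From W and C, Rule 2 gives R.
R holds, so T follows (Rule 7).
M would need A (Rule 14), but A is never established. D would need R and M (Rule 10), but M is never established. E would need A (Rule 12), but A is never established.

T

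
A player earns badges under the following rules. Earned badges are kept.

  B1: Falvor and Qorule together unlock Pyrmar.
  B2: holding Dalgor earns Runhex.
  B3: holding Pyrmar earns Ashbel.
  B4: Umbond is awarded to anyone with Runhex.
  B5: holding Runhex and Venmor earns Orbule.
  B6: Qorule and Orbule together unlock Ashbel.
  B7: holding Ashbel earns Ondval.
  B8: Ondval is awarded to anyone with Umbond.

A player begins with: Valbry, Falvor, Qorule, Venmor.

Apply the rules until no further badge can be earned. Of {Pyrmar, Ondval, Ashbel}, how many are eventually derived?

3

With Falvor and Qorule, Pyrmar is earned (B1).
With Pyrmar, Ashbel is earned (B3).
With Ashbel, Ondval is earned (B7).
Pyrmar: reached.
Ondval: reached.
Ashbel: reached.
All 3 are reached.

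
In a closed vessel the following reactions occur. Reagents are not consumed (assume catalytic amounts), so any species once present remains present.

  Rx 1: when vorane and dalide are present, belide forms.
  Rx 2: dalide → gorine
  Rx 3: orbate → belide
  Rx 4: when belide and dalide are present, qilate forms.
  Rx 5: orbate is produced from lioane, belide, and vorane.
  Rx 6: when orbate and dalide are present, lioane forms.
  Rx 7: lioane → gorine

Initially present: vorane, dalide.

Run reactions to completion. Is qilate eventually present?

vorane and dalide present → belide forms (Rx 1).
belide and dalide present → qilate forms (Rx 4).

Yes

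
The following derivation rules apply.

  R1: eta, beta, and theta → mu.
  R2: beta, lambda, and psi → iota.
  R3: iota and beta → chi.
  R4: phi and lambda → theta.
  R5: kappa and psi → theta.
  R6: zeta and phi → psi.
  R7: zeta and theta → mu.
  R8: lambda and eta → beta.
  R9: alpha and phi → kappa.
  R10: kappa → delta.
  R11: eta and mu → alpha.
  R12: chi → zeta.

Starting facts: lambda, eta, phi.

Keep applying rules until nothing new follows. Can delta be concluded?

lambda and eta hold, so beta follows (R8).
phi and lambda hold, so theta follows (R4).
eta, beta, and theta hold, so mu follows (R1).
From eta and mu, R11 gives alpha.
From alpha and phi, R9 gives kappa.
From kappa, R10 gives delta.

Yes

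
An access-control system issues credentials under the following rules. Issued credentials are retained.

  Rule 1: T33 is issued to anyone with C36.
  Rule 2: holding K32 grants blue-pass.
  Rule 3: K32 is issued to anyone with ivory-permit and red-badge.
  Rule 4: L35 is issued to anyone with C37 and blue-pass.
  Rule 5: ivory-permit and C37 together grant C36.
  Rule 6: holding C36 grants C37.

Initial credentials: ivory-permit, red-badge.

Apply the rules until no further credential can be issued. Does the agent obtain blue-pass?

Yes

Holding ivory-permit and red-badge grants K32 (Rule 3).
Holding K32 grants blue-pass (Rule 2).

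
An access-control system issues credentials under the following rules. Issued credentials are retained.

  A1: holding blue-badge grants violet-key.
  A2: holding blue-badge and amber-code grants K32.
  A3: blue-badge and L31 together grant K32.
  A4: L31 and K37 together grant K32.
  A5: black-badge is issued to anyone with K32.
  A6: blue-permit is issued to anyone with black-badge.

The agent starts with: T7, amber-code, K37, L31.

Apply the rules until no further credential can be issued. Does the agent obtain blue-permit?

Holding L31 and K37 grants K32 (A4).
Holding K32 grants black-badge (A5).
Holding black-badge grants blue-permit (A6).

Yes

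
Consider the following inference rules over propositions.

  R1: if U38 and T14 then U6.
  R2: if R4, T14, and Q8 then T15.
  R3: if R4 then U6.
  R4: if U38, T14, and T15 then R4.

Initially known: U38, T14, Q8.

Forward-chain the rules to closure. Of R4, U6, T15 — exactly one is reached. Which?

U6

From U38 and T14, R1 gives U6.
R4 would need U38, T14, and T15 (R4), but T15 is never established. T15 would need R4, T14, and Q8 (R2), but R4 is never established.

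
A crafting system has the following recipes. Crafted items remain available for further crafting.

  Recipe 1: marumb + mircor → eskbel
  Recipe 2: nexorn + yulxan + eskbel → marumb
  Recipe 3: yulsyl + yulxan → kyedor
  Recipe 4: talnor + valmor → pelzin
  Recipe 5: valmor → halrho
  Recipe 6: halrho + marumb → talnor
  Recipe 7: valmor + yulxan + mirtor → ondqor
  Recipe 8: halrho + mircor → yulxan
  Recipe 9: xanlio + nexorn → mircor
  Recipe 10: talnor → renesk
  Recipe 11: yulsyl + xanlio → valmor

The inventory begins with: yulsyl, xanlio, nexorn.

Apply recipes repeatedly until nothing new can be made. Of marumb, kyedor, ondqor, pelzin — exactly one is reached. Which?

Using Recipe 11, yulsyl and xanlio make valmor.
Using Recipe 9, xanlio and nexorn make mircor.
Using Recipe 5, valmor makes halrho.
halrho + mircor → yulxan (Recipe 8).
yulsyl + yulxan → kyedor (Recipe 3).
ondqor would need valmor, yulxan, and mirtor (Recipe 7), but mirtor is never obtained. pelzin would need talnor and valmor (Recipe 4), but talnor is never obtained. marumb would need nexorn, yulxan, and eskbel (Recipe 2), but eskbel is never obtained.

kyedor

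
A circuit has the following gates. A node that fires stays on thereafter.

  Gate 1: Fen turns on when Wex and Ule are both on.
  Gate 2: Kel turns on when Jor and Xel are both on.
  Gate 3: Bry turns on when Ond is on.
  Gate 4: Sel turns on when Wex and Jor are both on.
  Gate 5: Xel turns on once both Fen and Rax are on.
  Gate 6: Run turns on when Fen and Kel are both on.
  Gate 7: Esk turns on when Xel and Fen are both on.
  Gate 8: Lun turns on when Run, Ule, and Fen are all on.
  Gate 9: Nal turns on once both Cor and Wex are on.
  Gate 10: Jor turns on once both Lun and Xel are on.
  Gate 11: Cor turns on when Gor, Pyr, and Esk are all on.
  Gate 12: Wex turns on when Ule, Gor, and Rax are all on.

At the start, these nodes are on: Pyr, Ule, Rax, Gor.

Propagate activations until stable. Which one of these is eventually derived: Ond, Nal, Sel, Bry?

Nal

Ule, Gor, and Rax are on, so Wex turns on (Gate 12).
Wex and Ule are on, so Fen turns on (Gate 1).
Fen and Rax are on, so Xel turns on (Gate 5).
Gate 7: Xel and Fen on → Esk on.
Gor, Pyr, and Esk are on, so Cor turns on (Gate 11).
Gate 9: Cor and Wex on → Nal on.
Sel would need Wex and Jor (Gate 4), but Jor never turns on. No rule produces Ond, and it is not given. Bry would need Ond (Gate 3), but Ond never turns on.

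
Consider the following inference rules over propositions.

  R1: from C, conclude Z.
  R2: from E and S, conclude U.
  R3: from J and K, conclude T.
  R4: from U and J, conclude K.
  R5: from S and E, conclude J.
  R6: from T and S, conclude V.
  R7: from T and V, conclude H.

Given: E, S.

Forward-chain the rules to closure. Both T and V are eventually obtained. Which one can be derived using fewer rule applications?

T

T: S and E hold, so J follows (R5). From E and S, R2 gives U. U and J hold, so K follows (R4). J and K hold, so T follows (R3). [4 rule applications]
V: S and E hold, so J follows (R5). From E and S, R2 gives U. From U and J, R4 gives K. J and K hold, so T follows (R3). T and S hold, so V follows (R6). [5 rule applications]
T needs fewer.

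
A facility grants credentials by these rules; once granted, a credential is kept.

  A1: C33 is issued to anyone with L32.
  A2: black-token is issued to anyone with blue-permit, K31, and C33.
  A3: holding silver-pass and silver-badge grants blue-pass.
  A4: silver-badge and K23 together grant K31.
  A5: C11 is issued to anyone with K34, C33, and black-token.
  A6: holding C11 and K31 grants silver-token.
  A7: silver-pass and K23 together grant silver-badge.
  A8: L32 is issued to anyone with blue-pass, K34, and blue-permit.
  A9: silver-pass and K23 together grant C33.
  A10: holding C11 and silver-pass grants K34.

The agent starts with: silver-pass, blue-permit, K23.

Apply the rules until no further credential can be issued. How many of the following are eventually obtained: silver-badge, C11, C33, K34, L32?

Holding silver-pass and K23 grants silver-badge (A7).
Holding silver-pass and K23 grants C33 (A9).
silver-badge: reached.
C11 would need K34, C33, and black-token (A5), but K34 is never granted.
C33: reached.
K34 would need C11 and silver-pass (A10), but C11 is never granted.
L32 would need blue-pass, K34, and blue-permit (A8), but K34 is never granted.
Reached: silver-badge and C33 — 2 of the 5.

2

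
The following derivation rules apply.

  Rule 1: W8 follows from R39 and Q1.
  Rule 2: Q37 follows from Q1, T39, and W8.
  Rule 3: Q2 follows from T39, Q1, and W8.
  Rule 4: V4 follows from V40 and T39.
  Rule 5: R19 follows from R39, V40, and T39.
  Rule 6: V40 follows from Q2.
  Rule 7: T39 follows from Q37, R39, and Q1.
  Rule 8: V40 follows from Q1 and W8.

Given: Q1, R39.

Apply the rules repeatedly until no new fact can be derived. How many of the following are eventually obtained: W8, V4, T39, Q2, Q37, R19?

1

From R39 and Q1, Rule 1 gives W8.
W8: reached.
V4 would need V40 and T39 (Rule 4), but T39 is never established.
T39 would need Q37, R39, and Q1 (Rule 7), but Q37 is never established.
Q2 would need T39, Q1, and W8 (Rule 3), but T39 is never established.
Q37 would need Q1, T39, and W8 (Rule 2), but T39 is never established.
R19 would need R39, V40, and T39 (Rule 5), but T39 is never established.
Reached: W8 — 1 of the 6.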